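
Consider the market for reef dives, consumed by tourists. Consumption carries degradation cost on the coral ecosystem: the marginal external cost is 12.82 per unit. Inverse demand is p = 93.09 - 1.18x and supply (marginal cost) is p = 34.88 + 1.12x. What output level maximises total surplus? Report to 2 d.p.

Social marginal benefit = demand − MEC = 80.27 - 1.18x.
Set SMB = MC: 80.27 - 1.18x = 34.88 + 1.12x → x* = 19.7348.

x* = 19.73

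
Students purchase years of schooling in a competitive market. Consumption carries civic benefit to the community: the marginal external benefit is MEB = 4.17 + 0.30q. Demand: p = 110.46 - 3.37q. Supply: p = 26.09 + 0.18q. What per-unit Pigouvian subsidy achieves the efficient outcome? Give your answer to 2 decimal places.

Social marginal benefit = demand + MEB = 114.63 - 3.07q.
Set SMB = MC: 114.63 - 3.07q = 26.09 + 0.18q → q* = 27.2431.
The Pigouvian subsidy equals MEB at q*: 4.17 + 0.30×27.2431 = 12.3429.

subsidy = 12.34 per unit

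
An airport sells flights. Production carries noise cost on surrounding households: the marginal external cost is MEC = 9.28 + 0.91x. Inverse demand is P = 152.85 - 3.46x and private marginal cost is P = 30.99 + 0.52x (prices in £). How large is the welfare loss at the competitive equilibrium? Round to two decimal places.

Market equilibrium (private): 30.99 + 0.52x = 152.85 - 3.46x → x_m = 30.6181.
Social marginal cost = private MC + MEC = 40.27 + 1.43x.
Set SMC = demand: 40.27 + 1.43x = 152.85 - 3.46x → x* = 23.0225.
Height of the DWL triangle at x_m is SMC(x_m) − demand(x_m) = MEC(x_m) = 37.1425.
DWL = ½ × 7.5956 × 37.1425 = 141.0598.

DWL = £141.06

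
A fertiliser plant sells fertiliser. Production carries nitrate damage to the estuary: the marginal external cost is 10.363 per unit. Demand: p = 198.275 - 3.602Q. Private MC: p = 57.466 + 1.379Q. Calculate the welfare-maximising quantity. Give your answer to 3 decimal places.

Q* = 26.189

Social marginal cost = private MC + MEC = 67.829 + 1.379Q.
Set SMC = demand: 67.829 + 1.379Q = 198.275 - 3.602Q → Q* = 26.1887.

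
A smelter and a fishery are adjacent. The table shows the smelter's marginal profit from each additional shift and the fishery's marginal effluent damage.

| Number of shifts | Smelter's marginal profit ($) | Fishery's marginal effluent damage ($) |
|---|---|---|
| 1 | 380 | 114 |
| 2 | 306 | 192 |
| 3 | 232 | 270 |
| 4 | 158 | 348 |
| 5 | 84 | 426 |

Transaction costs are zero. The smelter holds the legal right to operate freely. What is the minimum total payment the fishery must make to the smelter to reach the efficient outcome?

Left alone the smelter would choose level 5 (marginal profit stays positive).
Efficient level: k* = 2 (marginal profit ≥ marginal effluent damage through 2).
The fishery must at least cover the smelter's forgone profit from cutting 5→2: 232 + 158 + 84 = 474.

$474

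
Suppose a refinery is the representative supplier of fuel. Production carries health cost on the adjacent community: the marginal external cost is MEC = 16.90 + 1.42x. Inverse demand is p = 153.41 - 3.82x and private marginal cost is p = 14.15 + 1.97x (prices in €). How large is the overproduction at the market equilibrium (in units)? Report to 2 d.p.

Market equilibrium (private): 14.15 + 1.97x = 153.41 - 3.82x → x_m = 24.0518.
Social marginal cost = private MC + MEC = 31.05 + 3.39x.
Set SMC = demand: 31.05 + 3.39x = 153.41 - 3.82x → x* = 16.9709.
Gap = |24.0518 − 16.9709| = 7.0809.

7.08 units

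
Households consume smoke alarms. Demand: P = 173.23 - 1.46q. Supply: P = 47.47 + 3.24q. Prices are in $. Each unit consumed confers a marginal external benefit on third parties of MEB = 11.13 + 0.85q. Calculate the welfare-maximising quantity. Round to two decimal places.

Social marginal benefit = demand + MEB = 184.36 - 0.61q.
Set SMB = MC: 184.36 - 0.61q = 47.47 + 3.24q → q* = 35.5558.

q* = 35.56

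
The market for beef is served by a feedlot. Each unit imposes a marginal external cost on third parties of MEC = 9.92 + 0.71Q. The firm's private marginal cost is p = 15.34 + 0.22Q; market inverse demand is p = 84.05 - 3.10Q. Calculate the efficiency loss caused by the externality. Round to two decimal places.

DWL = 75.17

Market equilibrium (private): 15.34 + 0.22Q = 84.05 - 3.10Q → Q_m = 20.6958.
Social marginal cost = private MC + MEC = 25.26 + 0.93Q.
Set SMC = demand: 25.26 + 0.93Q = 84.05 - 3.10Q → Q* = 14.5881.
Height of the DWL triangle at Q_m is SMC(Q_m) − demand(Q_m) = MEC(Q_m) = 24.6140.
DWL = ½ × 6.1077 × 24.6140 = 75.1675.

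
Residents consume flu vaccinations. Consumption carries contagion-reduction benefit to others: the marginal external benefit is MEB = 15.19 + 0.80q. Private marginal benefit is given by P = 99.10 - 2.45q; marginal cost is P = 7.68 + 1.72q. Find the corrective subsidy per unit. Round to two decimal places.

subsidy = 40.50 per unit

Social marginal benefit = demand + MEB = 114.29 - 1.65q.
Set SMB = MC: 114.29 - 1.65q = 7.68 + 1.72q → q* = 31.6350.
The Pigouvian subsidy equals MEB at q*: 15.19 + 0.80×31.6350 = 40.4980.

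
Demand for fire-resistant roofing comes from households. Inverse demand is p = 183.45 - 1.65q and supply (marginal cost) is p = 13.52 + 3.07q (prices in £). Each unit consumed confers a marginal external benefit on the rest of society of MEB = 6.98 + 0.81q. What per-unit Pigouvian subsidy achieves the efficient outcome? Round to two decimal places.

Social marginal benefit = demand + MEB = 190.43 - 0.84q.
Set SMB = MC: 190.43 - 0.84q = 13.52 + 3.07q → q* = 45.2455.
The Pigouvian subsidy equals MEB at q*: 6.98 + 0.81×45.2455 = 43.6289.

subsidy = £43.63 per unit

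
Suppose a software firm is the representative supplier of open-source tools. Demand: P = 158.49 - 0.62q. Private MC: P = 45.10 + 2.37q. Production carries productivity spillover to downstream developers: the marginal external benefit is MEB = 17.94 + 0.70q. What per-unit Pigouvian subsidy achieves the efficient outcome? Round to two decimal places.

Social marginal cost = private MC − MEB = 27.16 + 1.67q.
Set SMC = demand: 27.16 + 1.67q = 158.49 - 0.62q → q* = 57.3493.
The Pigouvian subsidy equals MEB at q*: 17.94 + 0.70×57.3493 = 58.0845.

subsidy = 58.08 per unit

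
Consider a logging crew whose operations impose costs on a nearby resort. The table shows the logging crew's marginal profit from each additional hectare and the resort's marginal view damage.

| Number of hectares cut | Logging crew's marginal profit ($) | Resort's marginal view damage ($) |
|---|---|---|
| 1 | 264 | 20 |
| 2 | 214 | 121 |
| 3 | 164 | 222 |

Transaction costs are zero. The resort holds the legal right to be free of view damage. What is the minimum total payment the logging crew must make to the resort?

Efficient level: marginal profit ≥ marginal view damage through level 2, so k* = 2.
With the resort holding the right, the logging crew must at least compensate total damage at k*: 20 + 121 = 141.

$141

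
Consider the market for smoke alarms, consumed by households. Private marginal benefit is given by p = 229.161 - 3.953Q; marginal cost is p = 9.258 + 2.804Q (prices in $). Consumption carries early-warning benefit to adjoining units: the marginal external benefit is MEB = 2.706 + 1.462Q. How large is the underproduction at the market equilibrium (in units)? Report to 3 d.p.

9.497 units

Market equilibrium (private): 9.258 + 2.804Q = 229.161 - 3.953Q → Q_m = 32.5445.
Social marginal benefit = demand + MEB = 231.867 - 2.491Q.
Set SMB = MC: 231.867 - 2.491Q = 9.258 + 2.804Q → Q* = 42.0414.
Gap = |32.5445 − 42.0414| = 9.4969.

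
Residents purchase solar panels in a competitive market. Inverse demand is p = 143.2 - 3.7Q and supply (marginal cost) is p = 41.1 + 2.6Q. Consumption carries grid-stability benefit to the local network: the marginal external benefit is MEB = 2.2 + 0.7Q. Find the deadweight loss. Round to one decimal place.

Market equilibrium (private): 41.1 + 2.6Q = 143.2 - 3.7Q → Q_m = 16.2063.
Social marginal benefit = demand + MEB = 145.4 - 3.0Q.
Set SMB = MC: 145.4 - 3.0Q = 41.1 + 2.6Q → Q* = 18.6250.
The loss is the area between SMB and MC from Q* to Q_m; with linear curves that's a triangle of height MEB(Q_m).
DWL = ½ × 2.4187 × 13.5444 = 16.3799.

DWL = 16.4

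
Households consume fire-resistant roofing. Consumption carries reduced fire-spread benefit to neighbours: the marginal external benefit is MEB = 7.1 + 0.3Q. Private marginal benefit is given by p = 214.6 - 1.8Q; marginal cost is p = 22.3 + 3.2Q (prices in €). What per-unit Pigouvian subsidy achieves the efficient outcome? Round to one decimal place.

Social marginal benefit = demand + MEB = 221.7 - 1.5Q.
Set SMB = MC: 221.7 - 1.5Q = 22.3 + 3.2Q → Q* = 42.4255.
The Pigouvian subsidy equals MEB at Q*: 7.1 + 0.3×42.4255 = 19.8277.

subsidy = €19.8 per unit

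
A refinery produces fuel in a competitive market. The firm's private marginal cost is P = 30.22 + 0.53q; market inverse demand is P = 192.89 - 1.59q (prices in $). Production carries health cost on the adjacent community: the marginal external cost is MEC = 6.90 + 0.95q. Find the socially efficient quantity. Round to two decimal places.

q* = 50.74

Social marginal cost = private MC + MEC = 37.12 + 1.48q.
Set SMC = demand: 37.12 + 1.48q = 192.89 - 1.59q → q* = 50.7394.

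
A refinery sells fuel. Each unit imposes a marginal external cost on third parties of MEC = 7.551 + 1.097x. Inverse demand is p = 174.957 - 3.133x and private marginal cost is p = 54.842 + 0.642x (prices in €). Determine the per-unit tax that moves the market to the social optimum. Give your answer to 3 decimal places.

tax = €32.896 per unit

Social marginal cost = private MC + MEC = 62.393 + 1.739x.
Set SMC = demand: 62.393 + 1.739x = 174.957 - 3.133x → x* = 23.1043.
The Pigouvian tax equals MEC at x*: 7.551 + 1.097×23.1043 = 32.8964.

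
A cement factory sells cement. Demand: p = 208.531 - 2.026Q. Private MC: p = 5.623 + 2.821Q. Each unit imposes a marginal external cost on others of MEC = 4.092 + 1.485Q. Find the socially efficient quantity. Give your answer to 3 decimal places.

Social marginal cost = private MC + MEC = 9.715 + 4.306Q.
Set SMC = demand: 9.715 + 4.306Q = 208.531 - 2.026Q → Q* = 31.3986.

Q* = 31.399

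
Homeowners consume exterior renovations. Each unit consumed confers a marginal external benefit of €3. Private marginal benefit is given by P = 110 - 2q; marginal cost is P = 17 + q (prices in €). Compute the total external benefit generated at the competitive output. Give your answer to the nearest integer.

Market equilibrium (private): 17 + q = 110 - 2q → q_m = 31.0000.
Total external benefit = MEB × q_m = 3 × 31.0000 = 93.0000.

€93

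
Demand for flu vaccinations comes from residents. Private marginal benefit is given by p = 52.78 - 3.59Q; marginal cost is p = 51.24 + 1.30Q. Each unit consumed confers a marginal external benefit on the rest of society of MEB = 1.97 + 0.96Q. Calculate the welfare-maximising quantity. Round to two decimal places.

Social marginal benefit = demand + MEB = 54.75 - 2.63Q.
Set SMB = MC: 54.75 - 2.63Q = 51.24 + 1.30Q → Q* = 0.8931.

Q* = 0.89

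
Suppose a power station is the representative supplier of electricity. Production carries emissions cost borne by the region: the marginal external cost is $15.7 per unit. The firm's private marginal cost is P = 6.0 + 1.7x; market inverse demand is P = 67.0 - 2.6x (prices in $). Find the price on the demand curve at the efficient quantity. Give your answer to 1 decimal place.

P = $39.6

Social marginal cost = private MC + MEC = 21.7 + 1.7x.
Set SMC = demand: 21.7 + 1.7x = 67.0 - 2.6x → x* = 10.5349.
Consumer price on the demand curve at x*: 67.0 − 2.6×10.5349 = 39.6093.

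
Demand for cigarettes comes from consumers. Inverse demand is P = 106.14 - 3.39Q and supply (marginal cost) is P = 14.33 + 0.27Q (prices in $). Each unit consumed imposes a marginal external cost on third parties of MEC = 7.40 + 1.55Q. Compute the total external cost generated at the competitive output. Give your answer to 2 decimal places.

Market equilibrium (private): 14.33 + 0.27Q = 106.14 - 3.39Q → Q_m = 25.0847.
Total external cost = ∫₀^{Q_m} (7.40 + 1.55Q) dQ = 7.40×25.0847 + ½×1.55×25.0847² = 673.2895.

$673.29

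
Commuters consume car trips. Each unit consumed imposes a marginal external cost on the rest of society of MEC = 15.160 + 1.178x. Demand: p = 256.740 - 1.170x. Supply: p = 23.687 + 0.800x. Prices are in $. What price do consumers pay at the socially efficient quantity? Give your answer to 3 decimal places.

P = $175.757

Social marginal benefit = demand − MEC = 241.580 - 2.348x.
Set SMB = MC: 241.580 - 2.348x = 23.687 + 0.800x → x* = 69.2163.
Consumer price on the demand curve at x*: 256.740 − 1.170×69.2163 = 175.7569.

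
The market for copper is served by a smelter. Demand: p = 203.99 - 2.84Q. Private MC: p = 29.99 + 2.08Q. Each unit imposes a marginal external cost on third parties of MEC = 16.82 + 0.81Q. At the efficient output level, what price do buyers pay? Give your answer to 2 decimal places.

Social marginal cost = private MC + MEC = 46.81 + 2.89Q.
Set SMC = demand: 46.81 + 2.89Q = 203.99 - 2.84Q → Q* = 27.4311.
Consumer price on the demand curve at Q*: 203.99 − 2.84×27.4311 = 126.0857.

P = 126.09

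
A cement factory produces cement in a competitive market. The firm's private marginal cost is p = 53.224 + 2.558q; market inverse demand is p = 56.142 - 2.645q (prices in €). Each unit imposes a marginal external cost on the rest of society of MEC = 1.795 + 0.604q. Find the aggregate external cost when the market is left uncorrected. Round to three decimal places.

Market equilibrium (private): 53.224 + 2.558q = 56.142 - 2.645q → q_m = 0.5608.
Total external cost = ∫₀^{q_m} (1.795 + 0.604q) dq = 1.795×0.5608 + ½×0.604×0.5608² = 1.1016.

€1.102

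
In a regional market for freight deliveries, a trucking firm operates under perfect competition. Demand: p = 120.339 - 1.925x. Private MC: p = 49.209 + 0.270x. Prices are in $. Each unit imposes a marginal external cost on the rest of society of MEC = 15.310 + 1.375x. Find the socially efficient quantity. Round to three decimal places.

x* = 15.636

Social marginal cost = private MC + MEC = 64.519 + 1.645x.
Set SMC = demand: 64.519 + 1.645x = 120.339 - 1.925x → x* = 15.6359.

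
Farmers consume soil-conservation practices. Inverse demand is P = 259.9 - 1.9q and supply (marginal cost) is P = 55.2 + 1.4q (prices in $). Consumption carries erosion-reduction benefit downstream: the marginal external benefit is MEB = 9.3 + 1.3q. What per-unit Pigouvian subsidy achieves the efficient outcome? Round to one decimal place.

Social marginal benefit = demand + MEB = 269.2 - 0.6q.
Set SMB = MC: 269.2 - 0.6q = 55.2 + 1.4q → q* = 107.0000.
The Pigouvian subsidy equals MEB at q*: 9.3 + 1.3×107.0000 = 148.4000.

subsidy = $148.4 per unit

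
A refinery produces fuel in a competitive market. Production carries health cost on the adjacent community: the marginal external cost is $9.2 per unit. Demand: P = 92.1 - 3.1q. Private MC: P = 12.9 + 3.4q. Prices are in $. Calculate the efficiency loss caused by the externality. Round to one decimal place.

DWL = $6.5

Market equilibrium (private): 12.9 + 3.4q = 92.1 - 3.1q → q_m = 12.1846.
Social marginal cost = private MC + MEC = 22.1 + 3.4q.
Set SMC = demand: 22.1 + 3.4q = 92.1 - 3.1q → q* = 10.7692.
The welfare-loss triangle has base |q_m − q*| and height MEC(q_m) (the vertical gap between SMC and demand is zero at q* and MEC at q_m).
DWL = ½ × 1.4154 × 9.2000 = 6.5108.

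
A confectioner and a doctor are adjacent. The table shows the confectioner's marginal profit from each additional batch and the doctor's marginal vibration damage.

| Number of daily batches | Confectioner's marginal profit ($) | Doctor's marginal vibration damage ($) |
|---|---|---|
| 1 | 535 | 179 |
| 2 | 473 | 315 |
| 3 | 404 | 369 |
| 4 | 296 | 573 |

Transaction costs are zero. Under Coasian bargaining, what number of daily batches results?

3

Bargaining reaches the level where marginal profit last exceeds marginal vibration damage.
That holds through level 3 (404 ≥ 369) but not at 4 (296 < 573).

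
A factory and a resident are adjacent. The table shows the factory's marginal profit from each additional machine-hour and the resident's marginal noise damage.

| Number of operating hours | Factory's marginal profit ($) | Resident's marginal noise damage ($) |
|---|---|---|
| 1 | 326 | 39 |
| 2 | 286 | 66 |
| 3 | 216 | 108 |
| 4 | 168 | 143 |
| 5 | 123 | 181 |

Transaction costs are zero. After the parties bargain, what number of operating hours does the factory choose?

Bargaining reaches the level where marginal profit last exceeds marginal noise damage.
That holds through level 4 (168 ≥ 143) but not at 5 (123 < 181).

4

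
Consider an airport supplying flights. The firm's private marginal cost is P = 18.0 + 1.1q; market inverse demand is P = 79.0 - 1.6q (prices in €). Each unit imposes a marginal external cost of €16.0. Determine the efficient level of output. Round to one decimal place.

q* = 16.7

Social marginal cost = private MC + MEC = 34.0 + 1.1q.
Set SMC = demand: 34.0 + 1.1q = 79.0 - 1.6q → q* = 16.6667.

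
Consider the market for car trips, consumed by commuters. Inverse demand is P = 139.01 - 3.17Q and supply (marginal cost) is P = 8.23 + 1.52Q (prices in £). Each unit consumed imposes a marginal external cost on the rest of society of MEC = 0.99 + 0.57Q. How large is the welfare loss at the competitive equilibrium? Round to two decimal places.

Market equilibrium (private): 8.23 + 1.52Q = 139.01 - 3.17Q → Q_m = 27.8849.
Social marginal benefit = demand − MEC = 138.02 - 3.74Q.
Set SMB = MC: 138.02 - 3.74Q = 8.23 + 1.52Q → Q* = 24.6749.
Height of the DWL triangle at Q_m is MC(Q_m) − SMB(Q_m) = MEC(Q_m) = 16.8844.
DWL = ½ × 3.2100 × 16.8844 = 27.0995.

DWL = £27.10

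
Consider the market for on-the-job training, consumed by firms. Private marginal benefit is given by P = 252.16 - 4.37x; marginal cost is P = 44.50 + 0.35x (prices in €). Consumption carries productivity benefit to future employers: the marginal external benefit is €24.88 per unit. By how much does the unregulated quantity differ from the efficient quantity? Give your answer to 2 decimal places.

Market equilibrium (private): 44.50 + 0.35x = 252.16 - 4.37x → x_m = 43.9958.
Social marginal benefit = demand + MEB = 277.04 - 4.37x.
Set SMB = MC: 277.04 - 4.37x = 44.50 + 0.35x → x* = 49.2669.
Gap = |43.9958 − 49.2669| = 5.2711.

5.27 units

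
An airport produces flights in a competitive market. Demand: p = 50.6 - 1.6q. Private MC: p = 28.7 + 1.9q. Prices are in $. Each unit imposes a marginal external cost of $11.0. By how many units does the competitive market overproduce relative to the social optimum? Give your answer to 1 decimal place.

3.1 units

Market equilibrium (private): 28.7 + 1.9q = 50.6 - 1.6q → q_m = 6.2571.
Social marginal cost = private MC + MEC = 39.7 + 1.9q.
Set SMC = demand: 39.7 + 1.9q = 50.6 - 1.6q → q* = 3.1143.
Gap = |6.2571 − 3.1143| = 3.1428.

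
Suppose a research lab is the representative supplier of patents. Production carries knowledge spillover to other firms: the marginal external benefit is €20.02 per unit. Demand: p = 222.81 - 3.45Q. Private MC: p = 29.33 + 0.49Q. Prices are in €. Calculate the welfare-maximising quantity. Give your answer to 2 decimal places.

Social marginal cost = private MC − MEB = 9.31 + 0.49Q.
Set SMC = demand: 9.31 + 0.49Q = 222.81 - 3.45Q → Q* = 54.1878.

Q* = 54.19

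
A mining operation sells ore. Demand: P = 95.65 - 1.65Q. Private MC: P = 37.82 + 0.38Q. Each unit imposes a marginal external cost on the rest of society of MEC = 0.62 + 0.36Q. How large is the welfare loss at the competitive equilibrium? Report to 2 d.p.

Market equilibrium (private): 37.82 + 0.38Q = 95.65 - 1.65Q → Q_m = 28.4877.
Social marginal cost = private MC + MEC = 38.44 + 0.74Q.
Set SMC = demand: 38.44 + 0.74Q = 95.65 - 1.65Q → Q* = 23.9372.
Between Q* and Q_m the wedge SMC − demand runs linearly from 0 to MEC(Q_m), so the loss is a triangle.
DWL = ½ × 4.5505 × 10.8756 = 24.7447.

DWL = 24.74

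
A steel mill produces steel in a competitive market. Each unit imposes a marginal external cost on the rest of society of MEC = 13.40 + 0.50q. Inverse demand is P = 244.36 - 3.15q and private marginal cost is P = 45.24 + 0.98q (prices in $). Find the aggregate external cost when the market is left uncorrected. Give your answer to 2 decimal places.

Market equilibrium (private): 45.24 + 0.98q = 244.36 - 3.15q → q_m = 48.2131.
Total external cost = ∫₀^{q_m} (13.40 + 0.50q) dq = 13.40×48.2131 + ½×0.50×48.2131² = 1227.1813.

$1227.18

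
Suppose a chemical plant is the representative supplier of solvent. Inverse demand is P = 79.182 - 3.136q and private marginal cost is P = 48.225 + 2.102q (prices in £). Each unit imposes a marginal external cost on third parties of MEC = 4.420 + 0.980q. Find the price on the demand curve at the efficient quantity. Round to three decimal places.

Social marginal cost = private MC + MEC = 52.645 + 3.082q.
Set SMC = demand: 52.645 + 3.082q = 79.182 - 3.136q → q* = 4.2678.
Consumer price on the demand curve at q*: 79.182 − 3.136×4.2678 = 65.7982.

P = £65.798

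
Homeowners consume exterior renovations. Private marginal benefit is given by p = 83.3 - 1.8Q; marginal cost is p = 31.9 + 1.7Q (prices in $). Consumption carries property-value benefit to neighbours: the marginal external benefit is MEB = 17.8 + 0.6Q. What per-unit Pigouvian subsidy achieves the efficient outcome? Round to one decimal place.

Social marginal benefit = demand + MEB = 101.1 - 1.2Q.
Set SMB = MC: 101.1 - 1.2Q = 31.9 + 1.7Q → Q* = 23.8621.
The Pigouvian subsidy equals MEB at Q*: 17.8 + 0.6×23.8621 = 32.1173.

subsidy = $32.1 per unit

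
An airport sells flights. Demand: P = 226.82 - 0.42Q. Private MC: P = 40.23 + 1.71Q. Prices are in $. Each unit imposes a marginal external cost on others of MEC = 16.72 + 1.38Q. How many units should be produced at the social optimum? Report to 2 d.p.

Social marginal cost = private MC + MEC = 56.95 + 3.09Q.
Set SMC = demand: 56.95 + 3.09Q = 226.82 - 0.42Q → Q* = 48.3960.

Q* = 48.40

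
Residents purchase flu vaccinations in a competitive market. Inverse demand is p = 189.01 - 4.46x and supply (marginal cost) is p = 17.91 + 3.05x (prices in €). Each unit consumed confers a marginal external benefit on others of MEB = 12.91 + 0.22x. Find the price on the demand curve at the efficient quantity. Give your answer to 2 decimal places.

Social marginal benefit = demand + MEB = 201.92 - 4.24x.
Set SMB = MC: 201.92 - 4.24x = 17.91 + 3.05x → x* = 25.2414.
Consumer price on the demand curve at x*: 189.01 − 4.46×25.2414 = 76.4334.

P = €76.43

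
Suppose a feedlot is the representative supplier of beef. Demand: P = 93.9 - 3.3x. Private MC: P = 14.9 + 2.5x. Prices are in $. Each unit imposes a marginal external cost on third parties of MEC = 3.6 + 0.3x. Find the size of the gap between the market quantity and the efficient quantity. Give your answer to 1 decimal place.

1.3 units

Market equilibrium (private): 14.9 + 2.5x = 93.9 - 3.3x → x_m = 13.6207.
Social marginal cost = private MC + MEC = 18.5 + 2.8x.
Set SMC = demand: 18.5 + 2.8x = 93.9 - 3.3x → x* = 12.3607.
Gap = |13.6207 − 12.3607| = 1.2600.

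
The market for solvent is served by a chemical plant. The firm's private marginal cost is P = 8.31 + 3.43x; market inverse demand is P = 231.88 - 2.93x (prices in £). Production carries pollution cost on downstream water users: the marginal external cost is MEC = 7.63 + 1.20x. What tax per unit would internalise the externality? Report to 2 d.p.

Social marginal cost = private MC + MEC = 15.94 + 4.63x.
Set SMC = demand: 15.94 + 4.63x = 231.88 - 2.93x → x* = 28.5635.
The Pigouvian tax equals MEC at x*: 7.63 + 1.20×28.5635 = 41.9062.

tax = £41.91 per unit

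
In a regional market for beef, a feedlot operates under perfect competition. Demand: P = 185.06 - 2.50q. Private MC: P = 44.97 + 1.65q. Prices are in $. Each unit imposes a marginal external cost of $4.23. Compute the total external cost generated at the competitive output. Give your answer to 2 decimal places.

Market equilibrium (private): 44.97 + 1.65q = 185.06 - 2.50q → q_m = 33.7566.
Total external cost = MEC × q_m = 4.23 × 33.7566 = 142.7904.

$142.79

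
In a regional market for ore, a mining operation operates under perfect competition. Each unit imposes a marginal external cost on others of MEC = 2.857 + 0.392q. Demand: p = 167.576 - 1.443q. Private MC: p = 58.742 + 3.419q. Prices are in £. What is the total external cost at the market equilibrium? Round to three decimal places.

£162.163

Market equilibrium (private): 58.742 + 3.419q = 167.576 - 1.443q → q_m = 22.3846.
Total external cost = ∫₀^{q_m} (2.857 + 0.392q) dq = 2.857×22.3846 + ½×0.392×22.3846² = 162.1626.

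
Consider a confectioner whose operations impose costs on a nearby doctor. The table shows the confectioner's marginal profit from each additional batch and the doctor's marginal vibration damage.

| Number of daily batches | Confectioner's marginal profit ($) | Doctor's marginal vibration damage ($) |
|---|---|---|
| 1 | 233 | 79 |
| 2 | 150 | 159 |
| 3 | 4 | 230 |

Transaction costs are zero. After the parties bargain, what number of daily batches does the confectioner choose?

1

Bargaining reaches the level where marginal profit last exceeds marginal vibration damage.
That holds through level 1 (233 ≥ 79) but not at 2 (150 < 159).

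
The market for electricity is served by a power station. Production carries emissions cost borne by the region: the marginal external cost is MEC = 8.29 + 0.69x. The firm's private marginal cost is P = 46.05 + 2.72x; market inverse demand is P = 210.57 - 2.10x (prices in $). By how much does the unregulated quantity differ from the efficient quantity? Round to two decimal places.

5.78 units

Market equilibrium (private): 46.05 + 2.72x = 210.57 - 2.10x → x_m = 34.1328.
Social marginal cost = private MC + MEC = 54.34 + 3.41x.
Set SMC = demand: 54.34 + 3.41x = 210.57 - 2.10x → x* = 28.3539.
Gap = |34.1328 − 28.3539| = 5.7789.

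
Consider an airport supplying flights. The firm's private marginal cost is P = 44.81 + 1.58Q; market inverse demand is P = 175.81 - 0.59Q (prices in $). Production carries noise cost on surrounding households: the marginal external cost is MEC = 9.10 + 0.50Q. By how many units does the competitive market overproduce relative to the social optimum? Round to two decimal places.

14.71 units

Market equilibrium (private): 44.81 + 1.58Q = 175.81 - 0.59Q → Q_m = 60.3687.
Social marginal cost = private MC + MEC = 53.91 + 2.08Q.
Set SMC = demand: 53.91 + 2.08Q = 175.81 - 0.59Q → Q* = 45.6554.
Gap = |60.3687 − 45.6554| = 14.7133.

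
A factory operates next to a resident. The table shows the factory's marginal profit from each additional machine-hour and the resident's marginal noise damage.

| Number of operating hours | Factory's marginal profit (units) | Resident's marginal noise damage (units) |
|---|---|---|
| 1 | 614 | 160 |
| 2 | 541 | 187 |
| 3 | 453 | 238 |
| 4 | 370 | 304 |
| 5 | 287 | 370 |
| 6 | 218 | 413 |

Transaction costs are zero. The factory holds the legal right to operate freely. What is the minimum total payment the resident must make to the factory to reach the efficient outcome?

505

Left alone the factory would choose level 6 (marginal profit stays positive).
Efficient level: k* = 4 (marginal profit ≥ marginal noise damage through 4).
The resident must at least cover the factory's forgone profit from cutting 6→4: 287 + 218 = 505.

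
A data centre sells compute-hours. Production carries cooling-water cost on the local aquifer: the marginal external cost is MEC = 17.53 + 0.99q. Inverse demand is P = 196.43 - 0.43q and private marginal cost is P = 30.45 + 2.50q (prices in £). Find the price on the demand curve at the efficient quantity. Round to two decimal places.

P = £180.15

Social marginal cost = private MC + MEC = 47.98 + 3.49q.
Set SMC = demand: 47.98 + 3.49q = 196.43 - 0.43q → q* = 37.8699.
Consumer price on the demand curve at q*: 196.43 − 0.43×37.8699 = 180.1459.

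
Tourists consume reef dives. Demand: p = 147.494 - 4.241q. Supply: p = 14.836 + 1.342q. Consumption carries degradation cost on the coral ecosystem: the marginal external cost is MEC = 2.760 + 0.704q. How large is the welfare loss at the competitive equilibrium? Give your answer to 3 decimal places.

Market equilibrium (private): 14.836 + 1.342q = 147.494 - 4.241q → q_m = 23.7611.
Social marginal benefit = demand − MEC = 144.734 - 4.945q.
Set SMB = MC: 144.734 - 4.945q = 14.836 + 1.342q → q* = 20.6614.
Height of the DWL triangle at q_m is MC(q_m) − SMB(q_m) = MEC(q_m) = 19.4878.
DWL = ½ × 3.0997 × 19.4878 = 30.2032.

DWL = 30.203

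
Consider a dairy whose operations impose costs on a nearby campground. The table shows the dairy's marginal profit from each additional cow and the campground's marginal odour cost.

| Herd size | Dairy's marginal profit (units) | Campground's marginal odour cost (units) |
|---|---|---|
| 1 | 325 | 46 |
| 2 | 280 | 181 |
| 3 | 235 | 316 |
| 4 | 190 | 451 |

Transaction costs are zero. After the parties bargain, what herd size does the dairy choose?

2

Bargaining reaches the level where marginal profit last exceeds marginal odour cost.
That holds through level 2 (280 ≥ 181) but not at 3 (235 < 316).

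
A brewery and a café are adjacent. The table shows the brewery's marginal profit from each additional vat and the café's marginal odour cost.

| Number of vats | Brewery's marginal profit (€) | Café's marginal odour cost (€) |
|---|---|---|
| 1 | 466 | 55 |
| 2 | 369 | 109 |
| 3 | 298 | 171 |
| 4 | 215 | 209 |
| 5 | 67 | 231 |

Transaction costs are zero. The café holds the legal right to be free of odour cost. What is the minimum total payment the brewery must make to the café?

Efficient level: marginal profit ≥ marginal odour cost through level 4, so k* = 4.
With the café holding the right, the brewery must at least compensate total damage at k*: 55 + 109 + 171 + 209 = 544.

€544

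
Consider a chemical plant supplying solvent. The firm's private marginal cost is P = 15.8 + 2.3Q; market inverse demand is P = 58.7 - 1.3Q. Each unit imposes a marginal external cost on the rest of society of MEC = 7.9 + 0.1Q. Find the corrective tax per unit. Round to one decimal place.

tax = 8.8 per unit

Social marginal cost = private MC + MEC = 23.7 + 2.4Q.
Set SMC = demand: 23.7 + 2.4Q = 58.7 - 1.3Q → Q* = 9.4595.
The Pigouvian tax equals MEC at Q*: 7.9 + 0.1×9.4595 = 8.8460.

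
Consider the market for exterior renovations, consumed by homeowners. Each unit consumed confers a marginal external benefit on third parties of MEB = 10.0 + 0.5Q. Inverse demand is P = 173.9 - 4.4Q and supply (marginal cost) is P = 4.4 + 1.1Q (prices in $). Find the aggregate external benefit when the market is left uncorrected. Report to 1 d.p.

$545.6

Market equilibrium (private): 4.4 + 1.1Q = 173.9 - 4.4Q → Q_m = 30.8182.
Total external benefit = ∫₀^{Q_m} (10.0 + 0.5Q) dQ = 10.0×30.8182 + ½×0.5×30.8182² = 545.6224.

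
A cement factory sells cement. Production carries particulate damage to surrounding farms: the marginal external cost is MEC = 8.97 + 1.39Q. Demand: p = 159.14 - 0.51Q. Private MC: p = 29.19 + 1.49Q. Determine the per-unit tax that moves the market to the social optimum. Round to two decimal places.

tax = 58.58 per unit

Social marginal cost = private MC + MEC = 38.16 + 2.88Q.
Set SMC = demand: 38.16 + 2.88Q = 159.14 - 0.51Q → Q* = 35.6873.
The Pigouvian tax equals MEC at Q*: 8.97 + 1.39×35.6873 = 58.5753.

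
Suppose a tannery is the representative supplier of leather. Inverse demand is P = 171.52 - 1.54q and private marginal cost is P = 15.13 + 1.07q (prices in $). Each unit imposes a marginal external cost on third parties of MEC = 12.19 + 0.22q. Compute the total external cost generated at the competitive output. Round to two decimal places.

Market equilibrium (private): 15.13 + 1.07q = 171.52 - 1.54q → q_m = 59.9195.
Total external cost = ∫₀^{q_m} (12.19 + 0.22q) dq = 12.19×59.9195 + ½×0.22×59.9195² = 1125.3568.

$1125.36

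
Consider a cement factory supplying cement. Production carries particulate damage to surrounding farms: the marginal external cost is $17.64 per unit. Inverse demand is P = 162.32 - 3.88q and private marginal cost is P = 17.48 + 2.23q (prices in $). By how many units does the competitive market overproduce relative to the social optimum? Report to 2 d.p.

2.89 units

Market equilibrium (private): 17.48 + 2.23q = 162.32 - 3.88q → q_m = 23.7054.
Social marginal cost = private MC + MEC = 35.12 + 2.23q.
Set SMC = demand: 35.12 + 2.23q = 162.32 - 3.88q → q* = 20.8183.
Gap = |23.7054 − 20.8183| = 2.8871.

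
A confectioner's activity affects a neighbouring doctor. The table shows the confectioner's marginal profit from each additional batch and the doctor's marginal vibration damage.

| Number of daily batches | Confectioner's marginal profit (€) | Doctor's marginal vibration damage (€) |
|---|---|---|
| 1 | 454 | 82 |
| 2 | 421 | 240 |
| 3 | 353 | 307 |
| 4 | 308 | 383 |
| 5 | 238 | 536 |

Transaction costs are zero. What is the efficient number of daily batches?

3

Bargaining reaches the level where marginal profit last exceeds marginal vibration damage.
That holds through level 3 (353 ≥ 307) but not at 4 (308 < 383).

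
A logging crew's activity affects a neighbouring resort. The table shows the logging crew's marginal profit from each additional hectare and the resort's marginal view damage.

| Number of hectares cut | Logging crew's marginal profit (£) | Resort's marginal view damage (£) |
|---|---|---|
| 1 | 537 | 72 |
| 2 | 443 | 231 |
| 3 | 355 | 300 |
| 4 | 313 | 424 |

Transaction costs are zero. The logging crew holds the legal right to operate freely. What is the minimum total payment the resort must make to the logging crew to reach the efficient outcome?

Left alone the logging crew would choose level 4 (marginal profit stays positive).
Efficient level: k* = 3 (marginal profit ≥ marginal view damage through 3).
The resort must at least cover the logging crew's forgone profit from cutting 4→3: 313 = 313.

£313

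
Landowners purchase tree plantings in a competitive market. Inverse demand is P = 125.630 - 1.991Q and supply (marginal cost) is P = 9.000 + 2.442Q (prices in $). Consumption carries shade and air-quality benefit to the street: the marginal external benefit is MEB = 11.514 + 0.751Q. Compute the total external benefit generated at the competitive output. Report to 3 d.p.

Market equilibrium (private): 9.000 + 2.442Q = 125.630 - 1.991Q → Q_m = 26.3095.
Total external benefit = ∫₀^{Q_m} (11.514 + 0.751Q) dQ = 11.514×26.3095 + ½×0.751×26.3095² = 562.8448.

$562.845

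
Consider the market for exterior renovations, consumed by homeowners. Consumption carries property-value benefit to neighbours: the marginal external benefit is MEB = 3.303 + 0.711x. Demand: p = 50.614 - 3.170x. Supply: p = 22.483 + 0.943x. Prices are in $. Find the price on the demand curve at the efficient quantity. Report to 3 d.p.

Social marginal benefit = demand + MEB = 53.917 - 2.459x.
Set SMB = MC: 53.917 - 2.459x = 22.483 + 0.943x → x* = 9.2399.
Consumer price on the demand curve at x*: 50.614 − 3.170×9.2399 = 21.3235.

P = $21.324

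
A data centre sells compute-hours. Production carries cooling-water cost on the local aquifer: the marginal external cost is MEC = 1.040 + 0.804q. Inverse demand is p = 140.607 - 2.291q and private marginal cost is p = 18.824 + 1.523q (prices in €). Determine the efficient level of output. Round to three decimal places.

Social marginal cost = private MC + MEC = 19.864 + 2.327q.
Set SMC = demand: 19.864 + 2.327q = 140.607 - 2.291q → q* = 26.1462.

q* = 26.146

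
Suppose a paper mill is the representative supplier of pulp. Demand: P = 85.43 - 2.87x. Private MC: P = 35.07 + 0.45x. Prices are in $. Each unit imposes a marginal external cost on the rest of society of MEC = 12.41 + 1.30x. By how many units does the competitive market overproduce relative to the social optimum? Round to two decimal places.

Market equilibrium (private): 35.07 + 0.45x = 85.43 - 2.87x → x_m = 15.1687.
Social marginal cost = private MC + MEC = 47.48 + 1.75x.
Set SMC = demand: 47.48 + 1.75x = 85.43 - 2.87x → x* = 8.2143.
Gap = |15.1687 − 8.2143| = 6.9544.

6.95 units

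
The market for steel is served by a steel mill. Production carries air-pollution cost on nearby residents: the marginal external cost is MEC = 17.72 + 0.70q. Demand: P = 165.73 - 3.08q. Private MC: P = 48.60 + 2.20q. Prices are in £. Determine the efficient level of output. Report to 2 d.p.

Social marginal cost = private MC + MEC = 66.32 + 2.90q.
Set SMC = demand: 66.32 + 2.90q = 165.73 - 3.08q → q* = 16.6237.

q* = 16.62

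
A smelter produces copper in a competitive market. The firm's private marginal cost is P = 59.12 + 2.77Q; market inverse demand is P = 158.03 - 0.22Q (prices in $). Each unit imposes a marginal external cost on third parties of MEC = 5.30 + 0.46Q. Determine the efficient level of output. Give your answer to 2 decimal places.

Social marginal cost = private MC + MEC = 64.42 + 3.23Q.
Set SMC = demand: 64.42 + 3.23Q = 158.03 - 0.22Q → Q* = 27.1333.

Q* = 27.13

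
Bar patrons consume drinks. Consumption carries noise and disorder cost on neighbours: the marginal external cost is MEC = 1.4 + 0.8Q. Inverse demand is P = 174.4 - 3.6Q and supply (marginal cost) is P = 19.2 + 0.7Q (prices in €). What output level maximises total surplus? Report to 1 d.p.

Q* = 30.2

Social marginal benefit = demand − MEC = 173.0 - 4.4Q.
Set SMB = MC: 173.0 - 4.4Q = 19.2 + 0.7Q → Q* = 30.1569.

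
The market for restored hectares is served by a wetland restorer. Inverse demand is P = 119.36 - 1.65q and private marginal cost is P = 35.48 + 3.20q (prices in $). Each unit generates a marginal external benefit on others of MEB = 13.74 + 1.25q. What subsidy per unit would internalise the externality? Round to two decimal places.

subsidy = $47.64 per unit

Social marginal cost = private MC − MEB = 21.74 + 1.95q.
Set SMC = demand: 21.74 + 1.95q = 119.36 - 1.65q → q* = 27.1167.
The Pigouvian subsidy equals MEB at q*: 13.74 + 1.25×27.1167 = 47.6359.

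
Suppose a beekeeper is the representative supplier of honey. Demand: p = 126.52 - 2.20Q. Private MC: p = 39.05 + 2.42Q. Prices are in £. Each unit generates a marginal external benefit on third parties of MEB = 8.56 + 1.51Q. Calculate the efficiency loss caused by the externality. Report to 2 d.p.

DWL = £221.87

Market equilibrium (private): 39.05 + 2.42Q = 126.52 - 2.20Q → Q_m = 18.9329.
Social marginal cost = private MC − MEB = 30.49 + 0.91Q.
Set SMC = demand: 30.49 + 0.91Q = 126.52 - 2.20Q → Q* = 30.8778.
The loss is the area between SMC and demand from Q* to Q_m; with linear curves that's a triangle of height MEB(Q_m).
DWL = ½ × 11.9449 × 37.1487 = 221.8688.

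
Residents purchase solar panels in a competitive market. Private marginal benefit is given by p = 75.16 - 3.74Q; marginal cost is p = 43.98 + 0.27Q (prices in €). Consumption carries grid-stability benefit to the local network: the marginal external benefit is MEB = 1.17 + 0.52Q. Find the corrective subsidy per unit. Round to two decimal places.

Social marginal benefit = demand + MEB = 76.33 - 3.22Q.
Set SMB = MC: 76.33 - 3.22Q = 43.98 + 0.27Q → Q* = 9.2693.
The Pigouvian subsidy equals MEB at Q*: 1.17 + 0.52×9.2693 = 5.9900.

subsidy = €5.99 per unit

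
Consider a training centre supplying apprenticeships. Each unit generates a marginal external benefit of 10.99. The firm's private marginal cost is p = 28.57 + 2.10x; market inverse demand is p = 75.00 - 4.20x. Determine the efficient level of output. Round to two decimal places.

Social marginal cost = private MC − MEB = 17.58 + 2.10x.
Set SMC = demand: 17.58 + 2.10x = 75.00 - 4.20x → x* = 9.1143.

x* = 9.11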